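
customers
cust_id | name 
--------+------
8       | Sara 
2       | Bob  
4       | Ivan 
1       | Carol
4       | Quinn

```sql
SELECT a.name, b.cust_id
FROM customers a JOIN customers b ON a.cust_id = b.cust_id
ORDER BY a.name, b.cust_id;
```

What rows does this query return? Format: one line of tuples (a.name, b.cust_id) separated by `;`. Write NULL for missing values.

INNER JOIN keeps only pairs where the ON condition holds.
Matching on a.cust_id = b.cust_id.
- cust_id=8: 1 matching b row(s), so 1 row(s) emitted.
- cust_id=2: 1 matching b row(s), so 1 row(s) emitted.
- cust_id=4: 2 matching b row(s), so 2 row(s) emitted.
- cust_id=1: 1 matching b row(s), so 1 row(s) emitted.
- cust_id=4: 2 matching b row(s), so 2 row(s) emitted.
After projecting and ordering:
a.name | b.cust_id
Bob | 2
Carol | 1
Ivan | 4
Ivan | 4
Quinn | 4
Quinn | 4
Sara | 8

(Bob, 2); (Carol, 1); (Ivan, 4); (Ivan, 4); (Quinn, 4); (Quinn, 4); (Sara, 8)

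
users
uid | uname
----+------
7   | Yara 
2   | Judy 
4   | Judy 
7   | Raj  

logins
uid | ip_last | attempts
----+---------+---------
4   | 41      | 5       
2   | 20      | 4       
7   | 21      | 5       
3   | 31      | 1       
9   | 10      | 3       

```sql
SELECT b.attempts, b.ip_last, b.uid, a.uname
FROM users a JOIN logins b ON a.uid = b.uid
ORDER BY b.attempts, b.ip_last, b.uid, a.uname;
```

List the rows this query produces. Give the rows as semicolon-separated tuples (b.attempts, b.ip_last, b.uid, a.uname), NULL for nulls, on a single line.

INNER JOIN keeps only pairs where the ON condition holds.
Matching on a.uid = b.uid.
- uid=7: 1 matching b row(s), so 1 row(s) emitted.
- uid=2: 1 matching b row(s), so 1 row(s) emitted.
- uid=4: 1 matching b row(s), so 1 row(s) emitted.
- uid=7: 1 matching b row(s), so 1 row(s) emitted.
After projecting and ordering:
b.attempts | b.ip_last | b.uid | a.uname
4 | 20 | 2 | Judy
5 | 21 | 7 | Raj
5 | 21 | 7 | Yara
5 | 41 | 4 | Judy

(4, 20, 2, Judy); (5, 21, 7, Raj); (5, 21, 7, Yara); (5, 41, 4, Judy)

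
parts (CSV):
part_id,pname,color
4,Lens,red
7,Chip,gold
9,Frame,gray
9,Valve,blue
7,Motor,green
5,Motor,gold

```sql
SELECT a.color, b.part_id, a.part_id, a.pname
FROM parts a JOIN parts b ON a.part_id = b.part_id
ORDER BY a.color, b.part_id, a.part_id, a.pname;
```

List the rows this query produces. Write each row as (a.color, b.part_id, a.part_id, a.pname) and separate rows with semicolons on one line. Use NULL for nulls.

(blue, 9, 9, Valve); (blue, 9, 9, Valve); (gold, 5, 5, Motor); (gold, 7, 7, Chip); (gold, 7, 7, Chip); (gray, 9, 9, Frame); (gray, 9, 9, Frame); (green, 7, 7, Motor); (green, 7, 7, Motor); (red, 4, 4, Lens)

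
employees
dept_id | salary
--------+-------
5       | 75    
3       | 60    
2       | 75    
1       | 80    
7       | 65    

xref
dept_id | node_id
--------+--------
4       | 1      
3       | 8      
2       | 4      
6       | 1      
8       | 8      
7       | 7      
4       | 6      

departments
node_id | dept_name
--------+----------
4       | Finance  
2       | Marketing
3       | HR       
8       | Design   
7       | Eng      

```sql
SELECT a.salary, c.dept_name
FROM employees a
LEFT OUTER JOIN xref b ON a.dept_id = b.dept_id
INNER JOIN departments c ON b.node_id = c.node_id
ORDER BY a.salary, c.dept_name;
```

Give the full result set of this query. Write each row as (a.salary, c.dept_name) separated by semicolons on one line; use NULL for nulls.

Step 1 — a LEFT JOIN b on dept_id → 5 row(s).
Then INNER JOIN `departments c` on node_id: keep only rows whose b.node_id appears in c.

(60, Design); (65, Eng); (75, Finance)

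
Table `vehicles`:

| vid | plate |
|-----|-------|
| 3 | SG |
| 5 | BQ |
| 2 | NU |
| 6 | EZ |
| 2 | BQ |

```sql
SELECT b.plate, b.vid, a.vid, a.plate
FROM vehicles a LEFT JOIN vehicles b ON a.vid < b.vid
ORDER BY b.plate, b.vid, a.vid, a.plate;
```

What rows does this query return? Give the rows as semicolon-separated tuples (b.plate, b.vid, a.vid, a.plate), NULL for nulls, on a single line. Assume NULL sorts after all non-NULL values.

(BQ, 5, 2, BQ); (BQ, 5, 2, NU); (BQ, 5, 3, SG); (EZ, 6, 2, BQ); (EZ, 6, 2, NU); (EZ, 6, 3, SG); (EZ, 6, 5, BQ); (SG, 3, 2, BQ); (SG, 3, 2, NU); (NULL, NULL, 6, EZ)

LEFT JOIN keeps every row from `vehicles a`; unmatched rows get NULL for `vehicles b`'s columns.
Matching on a.vid < b.vid.
- a (vid=3) pairs with 2 row(s) of b.
- a (vid=5) pairs with 1 row(s) of b.
- a (vid=2) pairs with 3 row(s) of b.
- a (vid=6) has no partner → padded with NULL.
- a (vid=2) pairs with 3 row(s) of b.
After projecting and ordering:
b.plate | b.vid | a.vid | a.plate
BQ | 5 | 2 | BQ
BQ | 5 | 2 | NU
BQ | 5 | 3 | SG
EZ | 6 | 2 | BQ
EZ | 6 | 2 | NU
EZ | 6 | 3 | SG
EZ | 6 | 5 | BQ
SG | 3 | 2 | BQ
SG | 3 | 2 | NU
NULL | NULL | 6 | EZ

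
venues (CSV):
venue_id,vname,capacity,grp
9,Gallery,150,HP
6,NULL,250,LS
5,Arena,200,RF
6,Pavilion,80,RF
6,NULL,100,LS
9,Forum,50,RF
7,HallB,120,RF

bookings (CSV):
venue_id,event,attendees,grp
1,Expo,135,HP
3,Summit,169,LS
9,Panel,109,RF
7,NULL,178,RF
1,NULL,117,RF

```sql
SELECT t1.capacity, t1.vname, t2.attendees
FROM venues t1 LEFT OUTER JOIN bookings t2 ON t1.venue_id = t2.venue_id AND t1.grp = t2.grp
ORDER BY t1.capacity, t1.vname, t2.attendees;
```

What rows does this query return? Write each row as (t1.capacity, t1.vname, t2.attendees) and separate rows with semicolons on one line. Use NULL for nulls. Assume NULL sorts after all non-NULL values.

(50, Forum, 109); (80, Pavilion, NULL); (100, NULL, NULL); (120, HallB, 178); (150, Gallery, NULL); (200, Arena, NULL); (250, NULL, NULL)

LEFT JOIN keeps every row from `venues`; unmatched rows get NULL for `bookings`'s columns.
Matching on t1.venue_id = t2.venue_id AND t1.grp = t2.grp.
- t1[0] venue_id=9, grp=HP → no match; kept with NULLs on the t2 side.
- t1[1] venue_id=6, grp=LS → no match; kept with NULLs on the t2 side.
- t1[2] venue_id=5, grp=RF → no match; kept with NULLs on the t2 side.
- t1[3] venue_id=6, grp=RF → no match; kept with NULLs on the t2 side.
- t1[4] venue_id=6, grp=LS → no match; kept with NULLs on the t2 side.
- t1[5] venue_id=9, grp=RF → 1 match(es) in t2 → 1 row(s).
- t1[6] venue_id=7, grp=RF → 1 match(es) in t2 → 1 row(s).
After projecting and ordering:
t1.capacity | t1.vname | t2.attendees
50 | Forum | 109
80 | Pavilion | NULL
100 | NULL | NULL
120 | HallB | 178
150 | Gallery | NULL
200 | Arena | NULL
250 | NULL | NULL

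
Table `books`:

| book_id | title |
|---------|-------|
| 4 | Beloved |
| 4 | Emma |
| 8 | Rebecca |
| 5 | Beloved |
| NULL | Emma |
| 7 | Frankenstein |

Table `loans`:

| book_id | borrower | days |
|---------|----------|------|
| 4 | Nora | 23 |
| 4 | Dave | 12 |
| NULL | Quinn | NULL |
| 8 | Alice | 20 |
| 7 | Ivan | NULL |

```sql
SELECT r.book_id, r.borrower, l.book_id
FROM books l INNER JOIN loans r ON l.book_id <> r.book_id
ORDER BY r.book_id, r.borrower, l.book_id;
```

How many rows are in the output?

14

INNER JOIN keeps only pairs where the ON condition holds.
Matching on l.book_id <> r.book_id. A NULL in a compared column never satisfies the condition.
- book_id=4: 2 matching r row(s), so 2 row(s) emitted.
- book_id=4: 2 matching r row(s), so 2 row(s) emitted.
- book_id=8: 3 matching r row(s), so 3 row(s) emitted.
- book_id=5: 4 matching r row(s), so 4 row(s) emitted.
- book_id=NULL: no matching r row, dropped.
- book_id=7: 3 matching r row(s), so 3 row(s) emitted.
Total: 14 rows.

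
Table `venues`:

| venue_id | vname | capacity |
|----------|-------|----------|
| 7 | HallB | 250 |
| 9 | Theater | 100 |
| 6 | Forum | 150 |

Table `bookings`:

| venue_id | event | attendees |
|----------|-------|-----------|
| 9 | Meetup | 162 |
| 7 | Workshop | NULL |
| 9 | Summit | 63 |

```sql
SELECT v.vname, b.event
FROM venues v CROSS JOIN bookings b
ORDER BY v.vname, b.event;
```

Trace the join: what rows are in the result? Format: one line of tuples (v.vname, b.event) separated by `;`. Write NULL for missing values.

(Forum, Meetup); (Forum, Summit); (Forum, Workshop); (HallB, Meetup); (HallB, Summit); (HallB, Workshop); (Theater, Meetup); (Theater, Summit); (Theater, Workshop)

CROSS JOIN pairs every row of `venues` with every row of `bookings`: 3 × 3 = 9 rows.
After projecting and ordering:
v.vname | b.event
Forum | Meetup
Forum | Summit
Forum | Workshop
HallB | Meetup
HallB | Summit
HallB | Workshop
Theater | Meetup
Theater | Summit
Theater | Workshop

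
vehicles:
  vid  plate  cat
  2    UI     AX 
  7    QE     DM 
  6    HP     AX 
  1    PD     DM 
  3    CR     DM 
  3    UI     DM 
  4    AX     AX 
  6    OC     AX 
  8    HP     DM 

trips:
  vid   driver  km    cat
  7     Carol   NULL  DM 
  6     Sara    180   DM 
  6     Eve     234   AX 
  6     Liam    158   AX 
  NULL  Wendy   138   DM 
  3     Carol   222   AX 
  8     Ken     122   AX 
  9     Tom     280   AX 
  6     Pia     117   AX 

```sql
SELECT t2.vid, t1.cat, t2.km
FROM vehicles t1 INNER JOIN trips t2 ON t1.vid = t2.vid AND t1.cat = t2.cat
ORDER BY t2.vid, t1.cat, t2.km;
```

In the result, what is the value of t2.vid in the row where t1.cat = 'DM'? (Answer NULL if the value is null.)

7

INNER JOIN keeps only pairs where the ON condition holds.
Matching on t1.vid = t2.vid AND t1.cat = t2.cat. A NULL in a compared column never satisfies the condition.
- vid=2, cat=AX: no matching t2 row, dropped.
- vid=7, cat=DM: 1 matching t2 row(s), so 1 row(s) emitted.
- vid=6, cat=AX: 3 matching t2 row(s), so 3 row(s) emitted.
- vid=1, cat=DM: no matching t2 row, dropped.
- vid=3, cat=DM: no matching t2 row, dropped.
- vid=3, cat=DM: no matching t2 row, dropped.
- vid=4, cat=AX: no matching t2 row, dropped.
- vid=6, cat=AX: 3 matching t2 row(s), so 3 row(s) emitted.
- vid=8, cat=DM: no matching t2 row, dropped.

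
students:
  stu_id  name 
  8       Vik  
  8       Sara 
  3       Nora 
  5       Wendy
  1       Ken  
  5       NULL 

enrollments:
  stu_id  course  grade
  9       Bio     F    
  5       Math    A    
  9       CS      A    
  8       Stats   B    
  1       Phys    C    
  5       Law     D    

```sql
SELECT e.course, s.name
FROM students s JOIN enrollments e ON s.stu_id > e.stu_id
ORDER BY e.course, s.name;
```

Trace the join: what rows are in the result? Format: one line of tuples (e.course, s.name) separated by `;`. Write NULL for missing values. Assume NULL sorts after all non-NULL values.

(Law, Sara); (Law, Vik); (Math, Sara); (Math, Vik); (Phys, Nora); (Phys, Sara); (Phys, Vik); (Phys, Wendy); (Phys, NULL)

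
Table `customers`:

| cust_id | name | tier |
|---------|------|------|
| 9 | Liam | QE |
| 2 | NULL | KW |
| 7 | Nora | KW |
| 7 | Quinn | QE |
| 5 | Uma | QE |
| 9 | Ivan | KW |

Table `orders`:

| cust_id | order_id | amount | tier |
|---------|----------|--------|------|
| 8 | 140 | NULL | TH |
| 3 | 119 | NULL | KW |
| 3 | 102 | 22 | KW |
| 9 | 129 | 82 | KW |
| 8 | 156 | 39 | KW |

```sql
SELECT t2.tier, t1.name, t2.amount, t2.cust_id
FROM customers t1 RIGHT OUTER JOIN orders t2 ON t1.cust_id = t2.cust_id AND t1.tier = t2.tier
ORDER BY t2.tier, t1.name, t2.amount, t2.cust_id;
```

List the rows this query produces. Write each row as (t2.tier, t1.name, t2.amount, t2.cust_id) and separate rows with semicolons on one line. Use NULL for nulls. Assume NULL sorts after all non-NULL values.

RIGHT JOIN keeps every row from `orders`; unmatched rows get NULL for `customers`'s columns.
Matching on t1.cust_id = t2.cust_id AND t1.tier = t2.tier.
- t1 (cust_id=9, tier=QE) has no partner in t2.
- t1 (cust_id=2, tier=KW) has no partner in t2.
- t1 (cust_id=7, tier=KW) has no partner in t2.
- t1 (cust_id=7, tier=QE) has no partner in t2.
- t1 (cust_id=5, tier=QE) has no partner in t2.
- t1 (cust_id=9, tier=KW) pairs with 1 row(s) of t2.
- plus 4 unmatched t2 row(s), each kept with NULL t1 columns.
After projecting and ordering:
t2.tier | t1.name | t2.amount | t2.cust_id
KW | Ivan | 82 | 9
KW | NULL | 22 | 3
KW | NULL | 39 | 8
KW | NULL | NULL | 3
TH | NULL | NULL | 8

(KW, Ivan, 82, 9); (KW, NULL, 22, 3); (KW, NULL, 39, 8); (KW, NULL, NULL, 3); (TH, NULL, NULL, 8)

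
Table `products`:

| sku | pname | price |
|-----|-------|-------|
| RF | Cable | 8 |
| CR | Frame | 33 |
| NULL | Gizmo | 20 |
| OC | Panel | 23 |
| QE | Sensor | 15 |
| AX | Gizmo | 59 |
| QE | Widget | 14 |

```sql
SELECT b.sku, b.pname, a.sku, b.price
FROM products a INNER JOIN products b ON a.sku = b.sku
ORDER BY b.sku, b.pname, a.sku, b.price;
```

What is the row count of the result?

8

INNER JOIN keeps only pairs where the ON condition holds.
Matching on a.sku = b.sku. A NULL in a compared column never satisfies the condition.
- sku=RF: 1 matching b row(s), so 1 row(s) emitted.
- sku=CR: 1 matching b row(s), so 1 row(s) emitted.
- sku=NULL: no matching b row, dropped.
- sku=OC: 1 matching b row(s), so 1 row(s) emitted.
- sku=QE: 2 matching b row(s), so 2 row(s) emitted.
- sku=AX: 1 matching b row(s), so 1 row(s) emitted.
- sku=QE: 2 matching b row(s), so 2 row(s) emitted.
Total: 8 rows.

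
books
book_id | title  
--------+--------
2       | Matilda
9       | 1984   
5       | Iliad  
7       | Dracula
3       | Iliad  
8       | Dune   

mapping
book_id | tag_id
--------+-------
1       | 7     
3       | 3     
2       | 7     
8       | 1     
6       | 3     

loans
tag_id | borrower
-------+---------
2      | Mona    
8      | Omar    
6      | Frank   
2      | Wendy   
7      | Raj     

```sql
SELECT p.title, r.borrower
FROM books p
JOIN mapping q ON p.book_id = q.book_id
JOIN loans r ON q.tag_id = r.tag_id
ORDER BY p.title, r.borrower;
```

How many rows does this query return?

Evaluate left to right. First `books p INNER JOIN mapping q` on book_id: 3 row(s).
Then INNER JOIN `loans r` on tag_id: keep only rows whose q.tag_id appears in r.
Result: 1 row(s).

1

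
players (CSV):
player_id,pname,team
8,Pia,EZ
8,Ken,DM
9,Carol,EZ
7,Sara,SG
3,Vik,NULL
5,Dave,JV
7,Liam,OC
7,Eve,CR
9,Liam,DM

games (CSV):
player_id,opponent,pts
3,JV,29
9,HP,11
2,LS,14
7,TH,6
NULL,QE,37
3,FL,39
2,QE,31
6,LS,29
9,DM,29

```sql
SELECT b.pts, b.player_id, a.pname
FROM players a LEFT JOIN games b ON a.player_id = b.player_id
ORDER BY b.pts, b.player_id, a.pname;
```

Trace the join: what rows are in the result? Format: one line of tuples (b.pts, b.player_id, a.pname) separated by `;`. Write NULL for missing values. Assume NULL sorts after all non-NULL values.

(6, 7, Eve); (6, 7, Liam); (6, 7, Sara); (11, 9, Carol); (11, 9, Liam); (29, 3, Vik); (29, 9, Carol); (29, 9, Liam); (39, 3, Vik); (NULL, NULL, Dave); (NULL, NULL, Ken); (NULL, NULL, Pia)

LEFT JOIN keeps every row from `players`; unmatched rows get NULL for `games`'s columns.
Matching on a.player_id = b.player_id. A NULL in a compared column never satisfies the condition.
Matched pairs: 9; unmatched a rows kept: 3.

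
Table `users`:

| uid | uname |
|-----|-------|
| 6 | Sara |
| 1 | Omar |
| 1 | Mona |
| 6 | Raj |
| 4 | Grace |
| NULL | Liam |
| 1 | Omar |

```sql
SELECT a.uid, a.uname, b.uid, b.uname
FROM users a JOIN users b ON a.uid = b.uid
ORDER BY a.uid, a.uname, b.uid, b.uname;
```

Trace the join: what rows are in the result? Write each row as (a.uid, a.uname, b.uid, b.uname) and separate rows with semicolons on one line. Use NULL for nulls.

(1, Mona, 1, Mona); (1, Mona, 1, Omar); (1, Mona, 1, Omar); (1, Omar, 1, Mona); (1, Omar, 1, Mona); (1, Omar, 1, Omar); (1, Omar, 1, Omar); (1, Omar, 1, Omar); (1, Omar, 1, Omar); (4, Grace, 4, Grace); (6, Raj, 6, Raj); (6, Raj, 6, Sara); (6, Sara, 6, Raj); (6, Sara, 6, Sara)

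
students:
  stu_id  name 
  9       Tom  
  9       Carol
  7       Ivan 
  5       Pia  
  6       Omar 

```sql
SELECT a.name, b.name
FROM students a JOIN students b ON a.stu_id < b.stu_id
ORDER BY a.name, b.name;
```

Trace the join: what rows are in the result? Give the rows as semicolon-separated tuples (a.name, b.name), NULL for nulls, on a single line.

INNER JOIN keeps only pairs where the ON condition holds.
Matching on a.stu_id < b.stu_id.
Matched pairs: 9.

(Ivan, Carol); (Ivan, Tom); (Omar, Carol); (Omar, Ivan); (Omar, Tom); (Pia, Carol); (Pia, Ivan); (Pia, Omar); (Pia, Tom)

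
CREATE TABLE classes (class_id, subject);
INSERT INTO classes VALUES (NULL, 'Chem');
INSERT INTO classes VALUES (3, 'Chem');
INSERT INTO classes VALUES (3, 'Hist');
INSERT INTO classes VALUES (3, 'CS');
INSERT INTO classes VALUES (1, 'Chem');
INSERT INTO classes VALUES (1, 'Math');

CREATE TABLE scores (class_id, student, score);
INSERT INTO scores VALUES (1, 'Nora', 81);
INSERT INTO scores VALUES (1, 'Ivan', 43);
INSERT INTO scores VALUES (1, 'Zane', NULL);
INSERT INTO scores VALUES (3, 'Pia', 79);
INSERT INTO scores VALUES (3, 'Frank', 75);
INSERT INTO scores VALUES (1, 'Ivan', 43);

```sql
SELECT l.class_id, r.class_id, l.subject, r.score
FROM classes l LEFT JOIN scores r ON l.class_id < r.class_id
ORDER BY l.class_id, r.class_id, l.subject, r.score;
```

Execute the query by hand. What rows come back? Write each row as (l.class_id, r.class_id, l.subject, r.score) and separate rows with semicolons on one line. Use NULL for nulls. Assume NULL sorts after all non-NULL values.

(1, 3, Chem, 75); (1, 3, Chem, 79); (1, 3, Math, 75); (1, 3, Math, 79); (3, NULL, CS, NULL); (3, NULL, Chem, NULL); (3, NULL, Hist, NULL); (NULL, NULL, Chem, NULL)

LEFT JOIN keeps every row from `classes`; unmatched rows get NULL for `scores`'s columns.
Matching on l.class_id < r.class_id. A NULL in a compared column never satisfies the condition.
Matched pairs: 4; unmatched l rows kept: 4.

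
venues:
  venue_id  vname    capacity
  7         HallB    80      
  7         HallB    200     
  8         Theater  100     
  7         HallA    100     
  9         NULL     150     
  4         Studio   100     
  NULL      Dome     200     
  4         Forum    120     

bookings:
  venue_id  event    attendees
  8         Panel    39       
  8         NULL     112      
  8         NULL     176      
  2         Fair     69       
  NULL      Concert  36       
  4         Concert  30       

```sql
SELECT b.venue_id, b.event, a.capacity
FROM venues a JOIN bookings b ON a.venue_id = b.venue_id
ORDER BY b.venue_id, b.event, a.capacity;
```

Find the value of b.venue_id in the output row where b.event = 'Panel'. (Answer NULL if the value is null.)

8

INNER JOIN keeps only pairs where the ON condition holds.
Matching on a.venue_id = b.venue_id. A NULL in a compared column never satisfies the condition.
Matched pairs: 5.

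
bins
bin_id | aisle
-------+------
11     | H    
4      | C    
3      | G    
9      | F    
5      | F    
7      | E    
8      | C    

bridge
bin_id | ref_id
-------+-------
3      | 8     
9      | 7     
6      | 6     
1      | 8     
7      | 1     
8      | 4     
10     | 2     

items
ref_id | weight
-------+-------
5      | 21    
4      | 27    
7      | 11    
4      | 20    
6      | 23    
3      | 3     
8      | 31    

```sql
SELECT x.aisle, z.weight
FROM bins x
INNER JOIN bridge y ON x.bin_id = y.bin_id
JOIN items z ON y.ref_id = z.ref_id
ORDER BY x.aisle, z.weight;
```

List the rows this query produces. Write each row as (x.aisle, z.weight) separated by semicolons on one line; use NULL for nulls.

Joins associate left-to-right: bins INNER JOIN bridge on bin_id gives 4 intermediate row(s).
Then INNER JOIN `items z` on ref_id: keep only rows whose y.ref_id appears in z.

(C, 20); (C, 27); (F, 11); (G, 31)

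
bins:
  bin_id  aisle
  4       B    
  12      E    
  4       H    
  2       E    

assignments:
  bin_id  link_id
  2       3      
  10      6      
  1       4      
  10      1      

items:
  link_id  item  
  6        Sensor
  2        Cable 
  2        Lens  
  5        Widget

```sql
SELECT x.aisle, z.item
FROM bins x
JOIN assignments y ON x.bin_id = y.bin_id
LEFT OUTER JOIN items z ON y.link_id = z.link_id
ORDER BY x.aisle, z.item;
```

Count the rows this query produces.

1

Joins associate left-to-right: bins INNER JOIN assignments on bin_id gives 1 intermediate row(s).
Then LEFT JOIN `items z` on link_id: each of those 1 rows is kept; rows whose y.link_id has no match in z get NULL for z's columns.
Result: 1 row(s).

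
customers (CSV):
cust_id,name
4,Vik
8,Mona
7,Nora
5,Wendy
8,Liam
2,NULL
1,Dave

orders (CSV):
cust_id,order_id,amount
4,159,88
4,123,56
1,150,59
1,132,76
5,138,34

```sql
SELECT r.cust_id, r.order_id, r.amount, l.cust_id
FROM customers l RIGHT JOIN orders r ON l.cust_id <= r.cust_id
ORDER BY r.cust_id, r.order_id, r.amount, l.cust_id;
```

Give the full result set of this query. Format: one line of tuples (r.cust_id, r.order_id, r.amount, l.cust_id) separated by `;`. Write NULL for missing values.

RIGHT JOIN keeps every row from `orders`; unmatched rows get NULL for `customers`'s columns.
Matching on l.cust_id <= r.cust_id.
- l (cust_id=4) pairs with 3 row(s) of r.
- l (cust_id=8) has no partner in r.
- l (cust_id=7) has no partner in r.
- l (cust_id=5) pairs with 1 row(s) of r.
- l (cust_id=8) has no partner in r.
- l (cust_id=2) pairs with 3 row(s) of r.
- l (cust_id=1) pairs with 5 row(s) of r.
- every r row matched at least one l row.

(1, 132, 76, 1); (1, 150, 59, 1); (4, 123, 56, 1); (4, 123, 56, 2); (4, 123, 56, 4); (4, 159, 88, 1); (4, 159, 88, 2); (4, 159, 88, 4); (5, 138, 34, 1); (5, 138, 34, 2); (5, 138, 34, 4); (5, 138, 34, 5)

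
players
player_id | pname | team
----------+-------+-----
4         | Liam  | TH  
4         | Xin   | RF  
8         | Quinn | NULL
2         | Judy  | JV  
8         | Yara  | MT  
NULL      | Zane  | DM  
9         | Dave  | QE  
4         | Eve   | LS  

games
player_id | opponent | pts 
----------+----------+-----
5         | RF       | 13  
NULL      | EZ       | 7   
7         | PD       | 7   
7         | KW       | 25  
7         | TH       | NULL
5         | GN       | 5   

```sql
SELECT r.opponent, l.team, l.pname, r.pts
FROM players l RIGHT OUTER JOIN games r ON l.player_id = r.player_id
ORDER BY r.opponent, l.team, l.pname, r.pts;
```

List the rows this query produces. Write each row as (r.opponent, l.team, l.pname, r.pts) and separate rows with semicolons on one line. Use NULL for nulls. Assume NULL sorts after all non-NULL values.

(EZ, NULL, NULL, 7); (GN, NULL, NULL, 5); (KW, NULL, NULL, 25); (PD, NULL, NULL, 7); (RF, NULL, NULL, 13); (TH, NULL, NULL, NULL)

RIGHT JOIN keeps every row from `games`; unmatched rows get NULL for `players`'s columns.
Matching on l.player_id = r.player_id. A NULL in a compared column never satisfies the condition.
- player_id=4: no matching r row.
- player_id=4: no matching r row.
- player_id=8: no matching r row.
- player_id=2: no matching r row.
- player_id=8: no matching r row.
- player_id=NULL: no matching r row.
- player_id=9: no matching r row.
- player_id=4: no matching r row.
- plus 6 unmatched r row(s), each kept with NULL l columns.
After projecting and ordering:
r.opponent | l.team | l.pname | r.pts
EZ | NULL | NULL | 7
GN | NULL | NULL | 5
KW | NULL | NULL | 25
PD | NULL | NULL | 7
RF | NULL | NULL | 13
TH | NULL | NULL | NULL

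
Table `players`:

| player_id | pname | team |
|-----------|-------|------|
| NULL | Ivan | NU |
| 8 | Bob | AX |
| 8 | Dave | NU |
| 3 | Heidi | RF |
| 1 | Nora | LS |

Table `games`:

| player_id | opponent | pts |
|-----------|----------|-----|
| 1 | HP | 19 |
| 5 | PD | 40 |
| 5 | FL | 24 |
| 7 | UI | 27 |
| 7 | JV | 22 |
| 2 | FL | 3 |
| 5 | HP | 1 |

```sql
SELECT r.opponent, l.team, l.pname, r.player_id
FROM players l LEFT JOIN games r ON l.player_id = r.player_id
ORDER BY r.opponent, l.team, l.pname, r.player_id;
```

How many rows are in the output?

LEFT JOIN keeps every row from `players`; unmatched rows get NULL for `games`'s columns.
Matching on l.player_id = r.player_id. A NULL in a compared column never satisfies the condition.
Matched pairs: 1; unmatched l rows kept: 4.
Total: 1 matched + 4 padded = 5 rows.

5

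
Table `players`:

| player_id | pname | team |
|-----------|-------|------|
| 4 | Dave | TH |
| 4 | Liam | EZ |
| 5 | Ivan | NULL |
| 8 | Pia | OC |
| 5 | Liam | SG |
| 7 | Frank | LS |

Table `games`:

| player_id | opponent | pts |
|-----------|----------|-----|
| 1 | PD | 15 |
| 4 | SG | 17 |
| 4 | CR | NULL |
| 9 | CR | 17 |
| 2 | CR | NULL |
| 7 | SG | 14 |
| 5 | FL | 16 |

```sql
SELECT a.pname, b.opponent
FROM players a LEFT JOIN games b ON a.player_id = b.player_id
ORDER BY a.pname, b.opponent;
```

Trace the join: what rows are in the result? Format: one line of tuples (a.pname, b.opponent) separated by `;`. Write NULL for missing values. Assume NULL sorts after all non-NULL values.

LEFT JOIN keeps every row from `players`; unmatched rows get NULL for `games`'s columns.
Matching on a.player_id = b.player_id.
- a row (player_id=4): matches 2 b row(s) → 2 output row(s).
- a row (player_id=4): matches 2 b row(s) → 2 output row(s).
- a row (player_id=5): matches 1 b row(s) → 1 output row(s).
- a row (player_id=8): no match → kept, b columns NULL.
- a row (player_id=5): matches 1 b row(s) → 1 output row(s).
- a row (player_id=7): matches 1 b row(s) → 1 output row(s).
After projecting and ordering:
a.pname | b.opponent
Dave | CR
Dave | SG
Frank | SG
Ivan | FL
Liam | CR
Liam | FL
Liam | SG
Pia | NULL

(Dave, CR); (Dave, SG); (Frank, SG); (Ivan, FL); (Liam, CR); (Liam, FL); (Liam, SG); (Pia, NULL)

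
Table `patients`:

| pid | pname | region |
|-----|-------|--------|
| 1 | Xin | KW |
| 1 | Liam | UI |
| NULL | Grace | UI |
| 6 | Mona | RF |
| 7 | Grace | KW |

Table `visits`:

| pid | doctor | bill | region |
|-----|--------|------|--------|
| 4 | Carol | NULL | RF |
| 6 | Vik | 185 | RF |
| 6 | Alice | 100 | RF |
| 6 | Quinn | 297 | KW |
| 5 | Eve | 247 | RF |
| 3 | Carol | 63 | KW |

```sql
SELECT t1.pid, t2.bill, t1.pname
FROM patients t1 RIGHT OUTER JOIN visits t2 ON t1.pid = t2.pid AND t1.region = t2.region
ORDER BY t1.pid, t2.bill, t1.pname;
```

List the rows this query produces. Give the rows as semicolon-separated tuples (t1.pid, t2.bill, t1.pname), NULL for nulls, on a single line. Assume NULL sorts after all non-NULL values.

RIGHT JOIN keeps every row from `visits`; unmatched rows get NULL for `patients`'s columns.
Matching on t1.pid = t2.pid AND t1.region = t2.region. A NULL in a compared column never satisfies the condition.
- t1 (pid=1, region=KW) has no partner in t2.
- t1 (pid=1, region=UI) has no partner in t2.
- t1 (pid=NULL, region=UI) has no partner in t2.
- t1 (pid=6, region=RF) pairs with 2 row(s) of t2.
- t1 (pid=7, region=KW) has no partner in t2.
- 4 t2 row(s) had no t1 match → kept, t1 columns NULL.
After projecting and ordering:
t1.pid | t2.bill | t1.pname
6 | 100 | Mona
6 | 185 | Mona
NULL | 63 | NULL
NULL | 247 | NULL
NULL | 297 | NULL
NULL | NULL | NULL

(6, 100, Mona); (6, 185, Mona); (NULL, 63, NULL); (NULL, 247, NULL); (NULL, 297, NULL); (NULL, NULL, NULL)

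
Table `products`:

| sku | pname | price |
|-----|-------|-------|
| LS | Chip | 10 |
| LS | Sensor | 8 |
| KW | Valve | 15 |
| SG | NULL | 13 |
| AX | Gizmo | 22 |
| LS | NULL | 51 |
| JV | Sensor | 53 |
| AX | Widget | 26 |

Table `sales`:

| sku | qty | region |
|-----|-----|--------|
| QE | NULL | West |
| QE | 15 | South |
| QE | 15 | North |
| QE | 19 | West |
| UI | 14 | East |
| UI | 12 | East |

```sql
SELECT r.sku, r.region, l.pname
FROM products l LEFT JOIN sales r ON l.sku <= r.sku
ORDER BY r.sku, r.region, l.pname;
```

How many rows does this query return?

LEFT JOIN keeps every row from `products`; unmatched rows get NULL for `sales`'s columns.
Matching on l.sku <= r.sku.
- l (sku=LS) pairs with 6 row(s) of r.
- l (sku=LS) pairs with 6 row(s) of r.
- l (sku=KW) pairs with 6 row(s) of r.
- l (sku=SG) pairs with 2 row(s) of r.
- l (sku=AX) pairs with 6 row(s) of r.
- l (sku=LS) pairs with 6 row(s) of r.
- l (sku=JV) pairs with 6 row(s) of r.
- l (sku=AX) pairs with 6 row(s) of r.
Total: 44 rows.

44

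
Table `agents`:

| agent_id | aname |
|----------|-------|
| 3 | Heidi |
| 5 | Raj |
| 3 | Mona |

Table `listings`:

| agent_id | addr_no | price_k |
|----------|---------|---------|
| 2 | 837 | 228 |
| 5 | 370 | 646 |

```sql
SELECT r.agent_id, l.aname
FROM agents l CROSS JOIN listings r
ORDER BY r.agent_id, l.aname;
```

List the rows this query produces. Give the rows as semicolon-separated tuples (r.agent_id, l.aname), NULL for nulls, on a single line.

(2, Heidi); (2, Mona); (2, Raj); (5, Heidi); (5, Mona); (5, Raj)

CROSS JOIN pairs every row of `agents` with every row of `listings`: 3 × 2 = 6 rows.
After projecting and ordering:
r.agent_id | l.aname
2 | Heidi
2 | Mona
2 | Raj
5 | Heidi
5 | Mona
5 | Raj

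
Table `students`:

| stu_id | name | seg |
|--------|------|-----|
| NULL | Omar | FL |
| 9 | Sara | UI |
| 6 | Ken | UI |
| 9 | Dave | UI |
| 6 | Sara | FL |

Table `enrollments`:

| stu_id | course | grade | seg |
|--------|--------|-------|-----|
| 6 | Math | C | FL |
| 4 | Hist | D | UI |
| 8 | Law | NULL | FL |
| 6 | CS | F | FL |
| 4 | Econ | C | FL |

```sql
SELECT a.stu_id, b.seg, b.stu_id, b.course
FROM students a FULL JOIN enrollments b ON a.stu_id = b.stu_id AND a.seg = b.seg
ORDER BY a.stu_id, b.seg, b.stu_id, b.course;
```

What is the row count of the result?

9

FULL OUTER JOIN keeps every row from both sides; unmatched rows get NULL for the other side's columns.
Matching on a.stu_id = b.stu_id AND a.seg = b.seg. A NULL in a compared column never satisfies the condition.
- a[0] stu_id=NULL, seg=FL → no match; kept with NULLs on the b side.
- a[1] stu_id=9, seg=UI → no match; kept with NULLs on the b side.
- a[2] stu_id=6, seg=UI → no match; kept with NULLs on the b side.
- a[3] stu_id=9, seg=UI → no match; kept with NULLs on the b side.
- a[4] stu_id=6, seg=FL → 2 match(es) in b → 2 row(s).
- 3 row(s) from b found no a partner → padded with NULL.
Total: 2 matched + 7 padded = 9 rows.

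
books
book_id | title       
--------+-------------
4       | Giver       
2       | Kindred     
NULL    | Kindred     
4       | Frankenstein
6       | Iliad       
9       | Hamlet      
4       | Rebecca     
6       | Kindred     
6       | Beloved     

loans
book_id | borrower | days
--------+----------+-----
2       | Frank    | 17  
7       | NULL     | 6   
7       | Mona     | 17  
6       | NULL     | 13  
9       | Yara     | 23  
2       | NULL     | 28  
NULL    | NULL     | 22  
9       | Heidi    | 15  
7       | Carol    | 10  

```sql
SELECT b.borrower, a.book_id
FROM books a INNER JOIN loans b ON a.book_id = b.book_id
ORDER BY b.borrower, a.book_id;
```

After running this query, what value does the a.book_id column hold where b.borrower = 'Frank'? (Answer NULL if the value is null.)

2

INNER JOIN keeps only pairs where the ON condition holds.
Matching on a.book_id = b.book_id. A NULL in a compared column never satisfies the condition.
- a (book_id=4) has no partner → excluded.
- a (book_id=2) pairs with 2 row(s) of b.
- a (book_id=NULL) has no partner → excluded.
- a (book_id=4) has no partner → excluded.
- a (book_id=6) pairs with 1 row(s) of b.
- a (book_id=9) pairs with 2 row(s) of b.
- a (book_id=4) has no partner → excluded.
- a (book_id=6) pairs with 1 row(s) of b.
- a (book_id=6) pairs with 1 row(s) of b.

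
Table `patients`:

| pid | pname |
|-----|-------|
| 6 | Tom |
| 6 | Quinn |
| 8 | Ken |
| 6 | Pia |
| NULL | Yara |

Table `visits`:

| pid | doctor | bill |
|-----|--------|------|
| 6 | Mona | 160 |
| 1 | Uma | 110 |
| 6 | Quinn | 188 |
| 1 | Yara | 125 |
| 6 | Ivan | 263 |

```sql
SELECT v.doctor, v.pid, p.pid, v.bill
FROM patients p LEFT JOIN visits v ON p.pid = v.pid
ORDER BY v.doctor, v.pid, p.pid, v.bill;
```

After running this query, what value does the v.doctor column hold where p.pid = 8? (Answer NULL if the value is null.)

LEFT JOIN keeps every row from `patients`; unmatched rows get NULL for `visits`'s columns.
Matching on p.pid = v.pid. A NULL in a compared column never satisfies the condition.
Matched pairs: 9; unmatched p rows kept: 2.

NULL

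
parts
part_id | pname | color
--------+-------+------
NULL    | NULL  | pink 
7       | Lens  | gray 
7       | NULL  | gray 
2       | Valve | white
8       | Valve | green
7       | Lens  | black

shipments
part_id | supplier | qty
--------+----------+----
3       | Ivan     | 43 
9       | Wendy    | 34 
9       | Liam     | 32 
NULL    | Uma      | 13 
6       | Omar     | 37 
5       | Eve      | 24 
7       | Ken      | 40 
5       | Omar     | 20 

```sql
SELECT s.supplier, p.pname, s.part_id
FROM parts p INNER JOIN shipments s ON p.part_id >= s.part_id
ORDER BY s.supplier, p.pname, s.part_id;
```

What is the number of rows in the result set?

20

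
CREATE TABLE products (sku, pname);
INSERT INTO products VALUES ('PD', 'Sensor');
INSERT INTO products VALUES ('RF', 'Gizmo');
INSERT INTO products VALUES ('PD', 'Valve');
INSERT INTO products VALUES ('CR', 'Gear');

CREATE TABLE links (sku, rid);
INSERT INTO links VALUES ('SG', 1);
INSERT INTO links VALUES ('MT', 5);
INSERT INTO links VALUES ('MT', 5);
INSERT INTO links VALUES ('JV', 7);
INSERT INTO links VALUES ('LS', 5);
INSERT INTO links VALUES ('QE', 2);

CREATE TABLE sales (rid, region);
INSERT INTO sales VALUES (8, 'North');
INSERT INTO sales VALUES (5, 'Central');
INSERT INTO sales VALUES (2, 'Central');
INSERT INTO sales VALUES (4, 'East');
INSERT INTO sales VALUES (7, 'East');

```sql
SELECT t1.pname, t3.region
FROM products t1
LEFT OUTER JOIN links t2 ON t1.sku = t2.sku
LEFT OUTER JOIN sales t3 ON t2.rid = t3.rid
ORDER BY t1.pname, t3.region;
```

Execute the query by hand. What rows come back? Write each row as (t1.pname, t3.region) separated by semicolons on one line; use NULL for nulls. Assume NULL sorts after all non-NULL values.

(Gear, NULL); (Gizmo, NULL); (Sensor, NULL); (Valve, NULL)

Evaluate left to right. First `products t1 LEFT JOIN links t2` on sku: 4 row(s).
Then LEFT JOIN `sales t3` on rid: each of those 4 rows is kept; rows whose t2.rid has no match in t3 get NULL for t3's columns.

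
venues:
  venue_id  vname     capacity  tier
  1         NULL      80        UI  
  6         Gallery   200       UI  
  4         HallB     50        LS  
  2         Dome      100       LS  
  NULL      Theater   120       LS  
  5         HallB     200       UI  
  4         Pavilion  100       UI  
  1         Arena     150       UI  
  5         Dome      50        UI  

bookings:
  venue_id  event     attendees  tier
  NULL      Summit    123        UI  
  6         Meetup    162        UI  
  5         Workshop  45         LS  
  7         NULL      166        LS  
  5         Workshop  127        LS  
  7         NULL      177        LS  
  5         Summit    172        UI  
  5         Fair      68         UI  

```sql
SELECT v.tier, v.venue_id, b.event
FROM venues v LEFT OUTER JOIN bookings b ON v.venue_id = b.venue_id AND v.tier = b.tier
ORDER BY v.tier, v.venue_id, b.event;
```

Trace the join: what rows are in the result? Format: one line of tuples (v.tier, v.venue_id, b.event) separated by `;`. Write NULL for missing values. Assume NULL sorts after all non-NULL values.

(LS, 2, NULL); (LS, 4, NULL); (LS, NULL, NULL); (UI, 1, NULL); (UI, 1, NULL); (UI, 4, NULL); (UI, 5, Fair); (UI, 5, Fair); (UI, 5, Summit); (UI, 5, Summit); (UI, 6, Meetup)

LEFT JOIN keeps every row from `venues`; unmatched rows get NULL for `bookings`'s columns.
Matching on v.venue_id = b.venue_id AND v.tier = b.tier. A NULL in a compared column never satisfies the condition.
- v (venue_id=1, tier=UI) has no partner → padded with NULL.
- v (venue_id=6, tier=UI) pairs with 1 row(s) of b.
- v (venue_id=4, tier=LS) has no partner → padded with NULL.
- v (venue_id=2, tier=LS) has no partner → padded with NULL.
- v (venue_id=NULL, tier=LS) has no partner → padded with NULL.
- v (venue_id=5, tier=UI) pairs with 2 row(s) of b.
- v (venue_id=4, tier=UI) has no partner → padded with NULL.
- v (venue_id=1, tier=UI) has no partner → padded with NULL.
- v (venue_id=5, tier=UI) pairs with 2 row(s) of b.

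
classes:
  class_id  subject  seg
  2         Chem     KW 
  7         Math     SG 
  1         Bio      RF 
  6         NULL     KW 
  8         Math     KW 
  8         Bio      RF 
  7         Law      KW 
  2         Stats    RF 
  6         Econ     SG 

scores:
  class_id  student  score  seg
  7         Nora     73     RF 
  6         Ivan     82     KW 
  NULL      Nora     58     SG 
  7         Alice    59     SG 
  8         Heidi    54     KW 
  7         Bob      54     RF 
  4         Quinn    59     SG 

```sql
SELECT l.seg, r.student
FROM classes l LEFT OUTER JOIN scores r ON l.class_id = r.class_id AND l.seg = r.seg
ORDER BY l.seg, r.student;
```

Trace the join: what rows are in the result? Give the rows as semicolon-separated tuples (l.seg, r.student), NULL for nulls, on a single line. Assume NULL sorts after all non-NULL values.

(KW, Heidi); (KW, Ivan); (KW, NULL); (KW, NULL); (RF, NULL); (RF, NULL); (RF, NULL); (SG, Alice); (SG, NULL)

LEFT JOIN keeps every row from `classes`; unmatched rows get NULL for `scores`'s columns.
Matching on l.class_id = r.class_id AND l.seg = r.seg. A NULL in a compared column never satisfies the condition.
- class_id=2, seg=KW: no r row matches, row kept with r columns NULL.
- class_id=7, seg=SG: 1 matching r row(s), so 1 row(s) emitted.
- class_id=1, seg=RF: no r row matches, row kept with r columns NULL.
- class_id=6, seg=KW: 1 matching r row(s), so 1 row(s) emitted.
- class_id=8, seg=KW: 1 matching r row(s), so 1 row(s) emitted.
- class_id=8, seg=RF: no r row matches, row kept with r columns NULL.
- class_id=7, seg=KW: no r row matches, row kept with r columns NULL.
- class_id=2, seg=RF: no r row matches, row kept with r columns NULL.
- class_id=6, seg=SG: no r row matches, row kept with r columns NULL.
After projecting and ordering:
l.seg | r.student
KW | Heidi
KW | Ivan
KW | NULL
KW | NULL
RF | NULL
RF | NULL
RF | NULL
SG | Alice
SG | NULL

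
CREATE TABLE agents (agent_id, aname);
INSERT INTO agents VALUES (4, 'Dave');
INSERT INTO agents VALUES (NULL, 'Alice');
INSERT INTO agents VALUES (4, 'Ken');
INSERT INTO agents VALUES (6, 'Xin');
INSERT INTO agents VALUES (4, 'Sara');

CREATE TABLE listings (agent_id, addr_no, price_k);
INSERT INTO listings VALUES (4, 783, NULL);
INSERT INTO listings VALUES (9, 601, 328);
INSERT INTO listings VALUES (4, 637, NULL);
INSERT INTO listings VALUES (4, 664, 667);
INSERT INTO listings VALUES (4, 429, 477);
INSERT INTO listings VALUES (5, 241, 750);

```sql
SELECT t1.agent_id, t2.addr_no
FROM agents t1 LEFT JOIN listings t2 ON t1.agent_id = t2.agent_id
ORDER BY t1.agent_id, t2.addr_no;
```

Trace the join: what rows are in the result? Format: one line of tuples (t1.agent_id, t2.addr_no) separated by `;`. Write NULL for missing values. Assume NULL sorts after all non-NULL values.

LEFT JOIN keeps every row from `agents`; unmatched rows get NULL for `listings`'s columns.
Matching on t1.agent_id = t2.agent_id. A NULL in a compared column never satisfies the condition.
- t1[0] agent_id=4 → 4 match(es) in t2 → 4 row(s).
- t1[1] agent_id=NULL → no match; kept with NULLs on the t2 side.
- t1[2] agent_id=4 → 4 match(es) in t2 → 4 row(s).
- t1[3] agent_id=6 → no match; kept with NULLs on the t2 side.
- t1[4] agent_id=4 → 4 match(es) in t2 → 4 row(s).

(4, 429); (4, 429); (4, 429); (4, 637); (4, 637); (4, 637); (4, 664); (4, 664); (4, 664); (4, 783); (4, 783); (4, 783); (6, NULL); (NULL, NULL)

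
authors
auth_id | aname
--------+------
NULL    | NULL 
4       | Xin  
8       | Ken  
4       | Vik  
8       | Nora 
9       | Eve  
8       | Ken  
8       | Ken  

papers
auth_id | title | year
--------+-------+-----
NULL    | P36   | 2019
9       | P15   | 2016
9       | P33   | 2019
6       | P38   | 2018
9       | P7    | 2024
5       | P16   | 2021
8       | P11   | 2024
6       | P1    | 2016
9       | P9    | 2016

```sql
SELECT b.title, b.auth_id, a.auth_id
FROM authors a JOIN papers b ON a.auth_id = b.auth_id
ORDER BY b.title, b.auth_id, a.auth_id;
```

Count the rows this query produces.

8

INNER JOIN keeps only pairs where the ON condition holds.
Matching on a.auth_id = b.auth_id. A NULL in a compared column never satisfies the condition.
- auth_id=NULL: no matching b row, dropped.
- auth_id=4: no matching b row, dropped.
- auth_id=8: 1 matching b row(s), so 1 row(s) emitted.
- auth_id=4: no matching b row, dropped.
- auth_id=8: 1 matching b row(s), so 1 row(s) emitted.
- auth_id=9: 4 matching b row(s), so 4 row(s) emitted.
- auth_id=8: 1 matching b row(s), so 1 row(s) emitted.
- auth_id=8: 1 matching b row(s), so 1 row(s) emitted.
Total: 8 rows.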